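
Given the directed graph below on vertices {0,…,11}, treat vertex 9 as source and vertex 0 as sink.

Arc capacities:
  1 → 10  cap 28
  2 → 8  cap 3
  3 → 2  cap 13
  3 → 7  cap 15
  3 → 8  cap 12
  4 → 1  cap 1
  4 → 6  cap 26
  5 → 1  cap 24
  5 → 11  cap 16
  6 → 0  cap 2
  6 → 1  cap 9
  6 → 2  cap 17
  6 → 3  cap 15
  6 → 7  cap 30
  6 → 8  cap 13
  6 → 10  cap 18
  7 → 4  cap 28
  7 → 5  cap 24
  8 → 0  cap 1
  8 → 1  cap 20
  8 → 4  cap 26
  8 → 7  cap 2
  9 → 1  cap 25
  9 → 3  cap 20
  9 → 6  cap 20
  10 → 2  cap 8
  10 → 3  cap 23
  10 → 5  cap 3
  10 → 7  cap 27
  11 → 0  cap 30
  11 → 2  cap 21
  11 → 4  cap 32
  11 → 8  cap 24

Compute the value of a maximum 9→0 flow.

augment #1: 9→6→0 bottleneck 2, total now 2
augment #2: 9→3→8→0 bottleneck 1, total now 3
augment #3: 9→1→10→5→11→0 bottleneck 3, total now 6
augment #4: 9→3→7→5→11→0 bottleneck 13, total now 19

Maximum flow value: 19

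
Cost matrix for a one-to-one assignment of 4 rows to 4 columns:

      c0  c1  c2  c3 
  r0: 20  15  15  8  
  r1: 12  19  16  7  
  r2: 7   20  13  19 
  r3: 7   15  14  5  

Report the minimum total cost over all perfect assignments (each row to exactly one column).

optimal assignment: row0→col1 (cost 15), row1→col3 (cost 7), row2→col2 (cost 13), row3→col0 (cost 7)
total = 15 + 7 + 13 + 7 = 42

Minimum assignment cost: 42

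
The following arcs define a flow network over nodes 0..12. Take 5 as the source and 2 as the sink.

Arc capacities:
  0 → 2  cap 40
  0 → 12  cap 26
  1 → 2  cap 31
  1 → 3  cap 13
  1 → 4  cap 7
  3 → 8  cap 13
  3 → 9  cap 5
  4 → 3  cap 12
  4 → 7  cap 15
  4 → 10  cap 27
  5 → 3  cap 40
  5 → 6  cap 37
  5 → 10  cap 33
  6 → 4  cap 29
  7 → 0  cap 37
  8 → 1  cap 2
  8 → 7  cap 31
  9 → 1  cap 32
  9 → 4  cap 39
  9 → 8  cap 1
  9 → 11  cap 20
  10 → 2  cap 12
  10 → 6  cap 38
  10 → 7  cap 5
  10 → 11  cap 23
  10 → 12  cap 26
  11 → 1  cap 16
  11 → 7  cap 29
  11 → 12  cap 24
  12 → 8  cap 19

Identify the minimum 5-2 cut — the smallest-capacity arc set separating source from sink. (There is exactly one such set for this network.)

Min-cut arcs: {(3,9), (7,0), (8,1), (10,2), (11,1)} (total capacity 72)

augment #1: 5→10→2 push 12
augment #2: 5→3→8→1→2 push 2
augment #3: 5→3→9→1→2 push 5
augment #4: 5→10→7→0→2 push 5
augment #5: 5→10→11→1→2 push 16
augment #6: 5→3→8→7→0→2 push 11
augment #7: 5→6→4→7→0→2 push 15
augment #8: 5→6→4→10→11→7→0→2 push 6
max flow = 72; residual-reachable set from 5 gives S-side
cut edges (S→T): {(3,9), (7,0), (8,1), (10,2), (11,1)} total cap 72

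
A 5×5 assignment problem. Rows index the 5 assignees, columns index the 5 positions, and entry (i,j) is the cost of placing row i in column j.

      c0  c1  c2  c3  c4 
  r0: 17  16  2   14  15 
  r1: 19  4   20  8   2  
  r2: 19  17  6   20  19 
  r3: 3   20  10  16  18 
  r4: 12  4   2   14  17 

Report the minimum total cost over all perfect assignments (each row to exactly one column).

optimal assignment: row0→col3 (cost 14), row1→col4 (cost 2), row2→col2 (cost 6), row3→col0 (cost 3), row4→col1 (cost 4)
total = 14 + 2 + 6 + 3 + 4 = 29

Minimum assignment cost: 29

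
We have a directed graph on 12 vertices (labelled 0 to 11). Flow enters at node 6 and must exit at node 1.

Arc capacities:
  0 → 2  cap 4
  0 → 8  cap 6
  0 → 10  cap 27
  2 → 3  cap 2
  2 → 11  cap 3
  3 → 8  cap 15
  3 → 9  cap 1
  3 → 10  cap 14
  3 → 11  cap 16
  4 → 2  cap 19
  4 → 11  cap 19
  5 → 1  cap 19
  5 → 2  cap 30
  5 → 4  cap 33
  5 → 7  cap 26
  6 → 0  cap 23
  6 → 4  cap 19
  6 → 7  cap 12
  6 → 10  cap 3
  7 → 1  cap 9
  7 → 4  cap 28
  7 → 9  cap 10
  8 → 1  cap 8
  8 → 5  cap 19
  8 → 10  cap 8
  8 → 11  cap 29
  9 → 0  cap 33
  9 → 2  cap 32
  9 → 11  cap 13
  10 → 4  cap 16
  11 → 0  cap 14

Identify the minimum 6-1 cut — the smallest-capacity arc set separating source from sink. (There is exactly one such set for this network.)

Min-cut arcs: {(0,8), (2,3), (7,1)} (total capacity 17)

augment #1: 6→7→1 push 9
augment #2: 6→0→8→1 push 6
augment #3: 6→0→2→3→8→1 push 2
max flow = 17; residual-reachable set from 6 gives S-side
cut edges (S→T): {(0,8), (2,3), (7,1)} total cap 17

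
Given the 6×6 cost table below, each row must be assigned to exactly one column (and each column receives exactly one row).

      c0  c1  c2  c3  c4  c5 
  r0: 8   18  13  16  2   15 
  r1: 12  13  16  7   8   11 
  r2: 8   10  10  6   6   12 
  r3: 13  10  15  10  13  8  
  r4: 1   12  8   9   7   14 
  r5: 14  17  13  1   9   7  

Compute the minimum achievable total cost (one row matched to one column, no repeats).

one of 2 optimal assignments: row0→col4 (cost 2), row1→col1 (cost 13), row2→col2 (cost 10), row3→col5 (cost 8), row4→col0 (cost 1), row5→col3 (cost 1)
total = 2 + 13 + 10 + 8 + 1 + 1 = 35

Minimum assignment cost: 35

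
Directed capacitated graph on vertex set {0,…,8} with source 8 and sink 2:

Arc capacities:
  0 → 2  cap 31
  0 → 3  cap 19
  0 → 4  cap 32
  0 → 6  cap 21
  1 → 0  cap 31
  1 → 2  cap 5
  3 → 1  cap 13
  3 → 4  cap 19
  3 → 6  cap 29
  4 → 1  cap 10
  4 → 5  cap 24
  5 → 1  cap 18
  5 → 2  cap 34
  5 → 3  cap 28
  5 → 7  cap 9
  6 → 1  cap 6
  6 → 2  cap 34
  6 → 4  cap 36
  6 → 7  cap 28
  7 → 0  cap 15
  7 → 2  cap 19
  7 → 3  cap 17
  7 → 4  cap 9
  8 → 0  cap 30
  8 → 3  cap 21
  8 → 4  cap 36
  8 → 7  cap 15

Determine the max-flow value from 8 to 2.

augment #1: 8→0→2 bottleneck 30, total now 30
augment #2: 8→7→2 bottleneck 15, total now 45
augment #3: 8→3→1→2 bottleneck 5, total now 50
augment #4: 8→3→6→2 bottleneck 16, total now 66
augment #5: 8→4→5→2 bottleneck 24, total now 90
augment #6: 8→4→1→0→2 bottleneck 1, total now 91
augment #7: 8→4→1→0→6→2 bottleneck 9, total now 100

Maximum flow value: 100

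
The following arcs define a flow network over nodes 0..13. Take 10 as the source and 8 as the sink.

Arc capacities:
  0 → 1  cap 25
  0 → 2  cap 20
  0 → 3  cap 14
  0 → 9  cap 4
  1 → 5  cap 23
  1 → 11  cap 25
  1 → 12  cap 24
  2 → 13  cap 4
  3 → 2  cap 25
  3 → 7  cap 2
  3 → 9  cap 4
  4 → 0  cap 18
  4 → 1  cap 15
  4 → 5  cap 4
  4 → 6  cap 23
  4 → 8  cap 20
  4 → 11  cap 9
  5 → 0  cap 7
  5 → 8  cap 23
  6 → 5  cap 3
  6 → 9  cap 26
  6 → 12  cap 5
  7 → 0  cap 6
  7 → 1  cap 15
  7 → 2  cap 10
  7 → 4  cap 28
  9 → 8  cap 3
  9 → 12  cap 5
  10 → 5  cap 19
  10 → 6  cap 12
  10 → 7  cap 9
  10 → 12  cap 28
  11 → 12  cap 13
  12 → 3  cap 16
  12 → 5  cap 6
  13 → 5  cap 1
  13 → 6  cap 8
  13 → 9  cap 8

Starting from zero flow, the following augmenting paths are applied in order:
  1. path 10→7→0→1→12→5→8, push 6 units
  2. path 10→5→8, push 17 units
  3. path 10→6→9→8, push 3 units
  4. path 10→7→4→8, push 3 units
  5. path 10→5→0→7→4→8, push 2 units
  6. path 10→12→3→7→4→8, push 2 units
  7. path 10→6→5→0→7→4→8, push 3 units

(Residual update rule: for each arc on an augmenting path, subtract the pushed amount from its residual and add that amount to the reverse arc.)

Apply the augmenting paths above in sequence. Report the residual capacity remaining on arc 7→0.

after path 1 (10→7→0→1→12→5→8, push 6): res(7,0)=0
after path 2 (10→5→8, push 17): res(7,0)=0
after path 3 (10→6→9→8, push 3): res(7,0)=0
after path 4 (10→7→4→8, push 3): res(7,0)=0
after path 5 (10→5→0→7→4→8, push 2): res(7,0)=2
after path 6 (10→12→3→7→4→8, push 2): res(7,0)=2
after path 7 (10→6→5→0→7→4→8, push 3): res(7,0)=5

Residual capacity of (7,0): 5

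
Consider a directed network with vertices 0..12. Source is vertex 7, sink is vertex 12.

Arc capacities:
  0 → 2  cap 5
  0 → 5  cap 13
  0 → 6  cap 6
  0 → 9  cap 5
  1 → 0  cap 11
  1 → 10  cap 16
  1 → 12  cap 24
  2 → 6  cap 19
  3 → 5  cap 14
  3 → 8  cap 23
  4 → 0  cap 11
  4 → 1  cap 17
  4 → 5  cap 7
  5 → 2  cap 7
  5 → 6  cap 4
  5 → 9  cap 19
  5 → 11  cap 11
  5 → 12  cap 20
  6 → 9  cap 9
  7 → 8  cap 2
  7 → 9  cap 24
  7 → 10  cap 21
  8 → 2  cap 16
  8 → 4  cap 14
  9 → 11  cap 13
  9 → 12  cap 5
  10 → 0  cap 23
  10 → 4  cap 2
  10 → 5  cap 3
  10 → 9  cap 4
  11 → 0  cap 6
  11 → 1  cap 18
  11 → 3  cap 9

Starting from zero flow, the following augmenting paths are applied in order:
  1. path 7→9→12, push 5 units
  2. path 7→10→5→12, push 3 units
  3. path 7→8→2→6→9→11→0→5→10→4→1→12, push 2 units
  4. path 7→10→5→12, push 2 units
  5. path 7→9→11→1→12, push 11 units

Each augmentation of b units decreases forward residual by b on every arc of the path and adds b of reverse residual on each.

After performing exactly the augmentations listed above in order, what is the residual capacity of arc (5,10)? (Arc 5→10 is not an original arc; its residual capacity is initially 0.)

Residual capacity of (5,10): 3

after path 1 (7→9→12, push 5): res(5,10)=0
after path 2 (7→10→5→12, push 3): res(5,10)=3
after path 3 (7→8→2→6→9→11→0→5→10→4→1→12, push 2): res(5,10)=1
after path 4 (7→10→5→12, push 2): res(5,10)=3
after path 5 (7→9→11→1→12, push 11): res(5,10)=3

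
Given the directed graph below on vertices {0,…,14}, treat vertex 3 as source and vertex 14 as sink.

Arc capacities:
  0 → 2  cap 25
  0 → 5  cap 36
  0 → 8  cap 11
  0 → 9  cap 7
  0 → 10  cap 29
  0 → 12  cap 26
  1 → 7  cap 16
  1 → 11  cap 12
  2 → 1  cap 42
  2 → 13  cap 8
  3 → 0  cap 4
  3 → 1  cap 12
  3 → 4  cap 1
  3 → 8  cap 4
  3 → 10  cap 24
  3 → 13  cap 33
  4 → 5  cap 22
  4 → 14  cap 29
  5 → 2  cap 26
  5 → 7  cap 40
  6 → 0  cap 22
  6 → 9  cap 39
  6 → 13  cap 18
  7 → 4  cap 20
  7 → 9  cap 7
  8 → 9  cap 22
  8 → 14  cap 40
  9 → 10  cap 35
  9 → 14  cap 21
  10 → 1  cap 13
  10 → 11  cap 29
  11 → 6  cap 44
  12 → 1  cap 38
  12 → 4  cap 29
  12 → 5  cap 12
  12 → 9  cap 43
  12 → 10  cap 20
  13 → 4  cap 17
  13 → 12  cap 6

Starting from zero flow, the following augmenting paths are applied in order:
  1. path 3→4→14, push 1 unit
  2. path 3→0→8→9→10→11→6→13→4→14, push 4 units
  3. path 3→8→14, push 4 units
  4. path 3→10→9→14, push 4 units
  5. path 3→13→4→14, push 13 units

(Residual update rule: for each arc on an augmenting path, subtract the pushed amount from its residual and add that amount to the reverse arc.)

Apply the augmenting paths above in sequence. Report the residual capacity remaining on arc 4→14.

Residual capacity of (4,14): 11

after path 1 (3→4→14, push 1): res(4,14)=28
after path 2 (3→0→8→9→10→11→6→13→4→14, push 4): res(4,14)=24
after path 3 (3→8→14, push 4): res(4,14)=24
after path 4 (3→10→9→14, push 4): res(4,14)=24
after path 5 (3→13→4→14, push 13): res(4,14)=11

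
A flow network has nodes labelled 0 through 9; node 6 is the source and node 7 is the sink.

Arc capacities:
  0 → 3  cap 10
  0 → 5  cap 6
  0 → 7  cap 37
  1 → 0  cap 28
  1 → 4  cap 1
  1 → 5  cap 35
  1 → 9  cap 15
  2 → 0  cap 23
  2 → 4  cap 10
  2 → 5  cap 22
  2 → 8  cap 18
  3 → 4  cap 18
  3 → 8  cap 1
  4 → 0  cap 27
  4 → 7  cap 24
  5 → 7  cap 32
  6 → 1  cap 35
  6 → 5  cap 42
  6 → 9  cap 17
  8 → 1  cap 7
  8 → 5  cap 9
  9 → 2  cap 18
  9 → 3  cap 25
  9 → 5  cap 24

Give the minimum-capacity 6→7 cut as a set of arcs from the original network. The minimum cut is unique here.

augment #1: 6→5→7 push 32
augment #2: 6→1→0→7 push 28
augment #3: 6→1→4→7 push 1
augment #4: 6→9→2→0→7 push 9
augment #5: 6→9→2→4→7 push 8
augment #6: 6→1→9→2→4→7 push 1
augment #7: 6→1→9→3→4→7 push 5
max flow = 84; residual-reachable set from 6 gives S-side
cut edges (S→T): {(5,7), (6,1), (6,9)} total cap 84

Min-cut arcs: {(5,7), (6,1), (6,9)} (total capacity 84)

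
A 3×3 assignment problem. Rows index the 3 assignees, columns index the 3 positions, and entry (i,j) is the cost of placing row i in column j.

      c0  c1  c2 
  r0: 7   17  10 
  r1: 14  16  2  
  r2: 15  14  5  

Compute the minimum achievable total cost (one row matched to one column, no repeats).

optimal assignment: row0→col0 (cost 7), row1→col2 (cost 2), row2→col1 (cost 14)
total = 7 + 2 + 14 = 23

Minimum assignment cost: 23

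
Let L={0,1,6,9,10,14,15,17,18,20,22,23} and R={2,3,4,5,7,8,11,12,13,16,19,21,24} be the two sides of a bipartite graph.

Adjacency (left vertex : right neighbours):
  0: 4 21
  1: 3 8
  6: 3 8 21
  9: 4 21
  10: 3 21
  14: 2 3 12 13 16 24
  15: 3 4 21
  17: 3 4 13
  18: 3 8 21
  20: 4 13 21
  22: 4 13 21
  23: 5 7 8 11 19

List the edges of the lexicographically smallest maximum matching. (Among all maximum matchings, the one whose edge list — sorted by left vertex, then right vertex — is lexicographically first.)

|M| = 7 (so the lex-smallest maximum matching has 7 edges)
process left vertices in ascending order; for each, take the smallest-labelled available neighbour that still permits 7 edges overall, or leave it unmatched if none does
lex-smallest matching: {0-4, 1-3, 6-8, 9-21, 14-2, 17-13, 23-5}

Lex-smallest maximum matching: {(0,4), (1,3), (6,8), (9,21), (14,2), (17,13), (23,5)}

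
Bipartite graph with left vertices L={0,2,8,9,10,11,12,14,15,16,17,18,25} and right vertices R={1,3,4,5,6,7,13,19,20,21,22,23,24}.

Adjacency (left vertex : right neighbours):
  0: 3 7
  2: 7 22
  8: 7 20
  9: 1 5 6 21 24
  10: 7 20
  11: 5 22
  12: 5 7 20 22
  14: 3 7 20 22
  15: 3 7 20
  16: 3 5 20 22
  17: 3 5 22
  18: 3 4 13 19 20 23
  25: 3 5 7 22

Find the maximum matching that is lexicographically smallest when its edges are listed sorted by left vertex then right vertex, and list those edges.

Lex-smallest maximum matching: {(0,3), (2,7), (8,20), (9,1), (11,5), (12,22), (18,4)}

|M| = 7 (so the lex-smallest maximum matching has 7 edges)
process left vertices in ascending order; for each, take the smallest-labelled available neighbour that still permits 7 edges overall, or leave it unmatched if none does
lex-smallest matching: {0-3, 2-7, 8-20, 9-1, 11-5, 12-22, 18-4}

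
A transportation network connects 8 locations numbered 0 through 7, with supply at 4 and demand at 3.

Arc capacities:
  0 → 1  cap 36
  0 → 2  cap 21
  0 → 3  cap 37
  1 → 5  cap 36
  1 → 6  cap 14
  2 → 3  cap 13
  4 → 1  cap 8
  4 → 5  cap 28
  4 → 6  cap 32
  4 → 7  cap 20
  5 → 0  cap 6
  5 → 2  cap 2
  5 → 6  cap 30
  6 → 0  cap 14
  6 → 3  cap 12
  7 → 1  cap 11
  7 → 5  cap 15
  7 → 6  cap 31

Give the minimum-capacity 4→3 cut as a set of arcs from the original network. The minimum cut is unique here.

augment #1: 4→6→3 push 12
augment #2: 4→5→0→3 push 6
augment #3: 4→5→2→3 push 2
augment #4: 4→6→0→3 push 14
max flow = 34; residual-reachable set from 4 gives S-side
cut edges (S→T): {(5,0), (5,2), (6,0), (6,3)} total cap 34

Min-cut arcs: {(5,0), (5,2), (6,0), (6,3)} (total capacity 34)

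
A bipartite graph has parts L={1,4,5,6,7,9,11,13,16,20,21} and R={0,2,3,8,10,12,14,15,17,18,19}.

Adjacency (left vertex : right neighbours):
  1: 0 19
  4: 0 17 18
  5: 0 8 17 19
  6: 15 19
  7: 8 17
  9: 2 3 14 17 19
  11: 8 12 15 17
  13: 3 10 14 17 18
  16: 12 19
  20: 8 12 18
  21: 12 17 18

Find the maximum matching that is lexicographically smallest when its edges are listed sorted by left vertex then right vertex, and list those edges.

|M| = 9 (so the lex-smallest maximum matching has 9 edges)
process left vertices in ascending order; for each, take the smallest-labelled available neighbour that still permits 9 edges overall, or leave it unmatched if none does
lex-smallest matching: {1-0, 4-17, 5-8, 6-15, 9-2, 11-12, 13-3, 16-19, 20-18}

Lex-smallest maximum matching: {(1,0), (4,17), (5,8), (6,15), (9,2), (11,12), (13,3), (16,19), (20,18)}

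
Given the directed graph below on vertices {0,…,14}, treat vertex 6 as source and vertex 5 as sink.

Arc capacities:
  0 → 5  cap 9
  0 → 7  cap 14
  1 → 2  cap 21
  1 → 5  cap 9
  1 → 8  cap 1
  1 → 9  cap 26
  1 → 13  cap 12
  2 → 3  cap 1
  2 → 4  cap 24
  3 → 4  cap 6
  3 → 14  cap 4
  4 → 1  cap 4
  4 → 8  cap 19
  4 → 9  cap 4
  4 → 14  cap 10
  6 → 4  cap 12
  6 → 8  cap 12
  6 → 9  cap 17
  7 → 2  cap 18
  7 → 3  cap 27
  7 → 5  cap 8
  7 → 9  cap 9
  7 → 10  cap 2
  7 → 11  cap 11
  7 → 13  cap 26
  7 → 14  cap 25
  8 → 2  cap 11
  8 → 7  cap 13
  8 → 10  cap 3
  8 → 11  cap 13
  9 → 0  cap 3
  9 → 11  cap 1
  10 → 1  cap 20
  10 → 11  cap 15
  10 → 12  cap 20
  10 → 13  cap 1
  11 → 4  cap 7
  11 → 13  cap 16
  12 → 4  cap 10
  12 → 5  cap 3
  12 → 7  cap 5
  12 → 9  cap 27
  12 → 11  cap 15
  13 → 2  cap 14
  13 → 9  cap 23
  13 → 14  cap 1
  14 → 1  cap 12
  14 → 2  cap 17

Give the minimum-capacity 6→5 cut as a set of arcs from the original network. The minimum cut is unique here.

augment #1: 6→4→1→5 push 4
augment #2: 6→8→7→5 push 8
augment #3: 6→9→0→5 push 3
augment #4: 6→4→14→1→5 push 5
augment #5: 6→8→10→12→5 push 3
max flow = 23; residual-reachable set from 6 gives S-side
cut edges (S→T): {(1,5), (7,5), (9,0), (12,5)} total cap 23

Min-cut arcs: {(1,5), (7,5), (9,0), (12,5)} (total capacity 23)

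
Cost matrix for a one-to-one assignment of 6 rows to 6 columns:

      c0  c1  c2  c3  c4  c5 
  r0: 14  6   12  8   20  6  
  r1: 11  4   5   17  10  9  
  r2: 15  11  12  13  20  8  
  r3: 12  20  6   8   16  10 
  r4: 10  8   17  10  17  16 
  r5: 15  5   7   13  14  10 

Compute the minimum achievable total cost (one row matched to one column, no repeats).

Minimum assignment cost: 47

optimal assignment: row0→col3 (cost 8), row1→col4 (cost 10), row2→col5 (cost 8), row3→col2 (cost 6), row4→col0 (cost 10), row5→col1 (cost 5)
total = 8 + 10 + 8 + 6 + 10 + 5 = 47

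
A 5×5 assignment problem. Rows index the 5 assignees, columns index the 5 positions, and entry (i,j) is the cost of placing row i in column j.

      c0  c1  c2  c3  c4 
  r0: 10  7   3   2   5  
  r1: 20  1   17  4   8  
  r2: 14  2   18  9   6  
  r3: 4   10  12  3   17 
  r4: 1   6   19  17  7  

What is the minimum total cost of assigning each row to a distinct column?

optimal assignment: row0→col2 (cost 3), row1→col1 (cost 1), row2→col4 (cost 6), row3→col3 (cost 3), row4→col0 (cost 1)
total = 3 + 1 + 6 + 3 + 1 = 14

Minimum assignment cost: 14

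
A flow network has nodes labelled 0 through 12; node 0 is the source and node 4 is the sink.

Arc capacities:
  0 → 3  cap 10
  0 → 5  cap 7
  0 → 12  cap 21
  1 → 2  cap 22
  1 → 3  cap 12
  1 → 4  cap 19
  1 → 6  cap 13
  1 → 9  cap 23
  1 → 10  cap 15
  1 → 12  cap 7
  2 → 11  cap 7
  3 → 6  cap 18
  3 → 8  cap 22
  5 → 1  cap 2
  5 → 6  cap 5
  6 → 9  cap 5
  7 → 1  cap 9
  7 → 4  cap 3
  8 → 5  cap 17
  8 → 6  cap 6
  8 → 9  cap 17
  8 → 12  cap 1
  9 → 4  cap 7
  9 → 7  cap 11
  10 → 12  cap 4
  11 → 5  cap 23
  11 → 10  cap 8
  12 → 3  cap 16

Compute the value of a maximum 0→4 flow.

Maximum flow value: 20

augment #1: 0→5→1→4 bottleneck 2, total now 2
augment #2: 0→3→6→9→4 bottleneck 5, total now 7
augment #3: 0→3→8→9→4 bottleneck 2, total now 9
augment #4: 0→3→8→9→7→4 bottleneck 3, total now 12
augment #5: 0→12→3→8→9→7→1→4 bottleneck 8, total now 20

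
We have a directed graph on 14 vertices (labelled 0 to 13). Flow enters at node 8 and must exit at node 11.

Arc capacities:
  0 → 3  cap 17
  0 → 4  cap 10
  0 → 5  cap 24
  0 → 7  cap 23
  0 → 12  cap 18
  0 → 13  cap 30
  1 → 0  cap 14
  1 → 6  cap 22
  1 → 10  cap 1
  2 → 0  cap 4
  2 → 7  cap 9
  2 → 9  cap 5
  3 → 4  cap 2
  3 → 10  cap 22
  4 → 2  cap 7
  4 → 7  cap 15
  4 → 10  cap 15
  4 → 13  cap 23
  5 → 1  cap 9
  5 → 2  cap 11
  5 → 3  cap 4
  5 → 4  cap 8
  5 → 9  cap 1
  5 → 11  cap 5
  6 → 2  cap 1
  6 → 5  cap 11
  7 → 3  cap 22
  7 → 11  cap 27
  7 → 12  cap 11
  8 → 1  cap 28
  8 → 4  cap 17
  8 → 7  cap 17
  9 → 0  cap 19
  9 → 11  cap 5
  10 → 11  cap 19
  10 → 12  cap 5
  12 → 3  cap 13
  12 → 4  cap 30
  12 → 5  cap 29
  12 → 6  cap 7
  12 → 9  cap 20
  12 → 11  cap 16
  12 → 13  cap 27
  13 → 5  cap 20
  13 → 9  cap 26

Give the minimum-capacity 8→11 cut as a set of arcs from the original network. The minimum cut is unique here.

augment #1: 8→7→11 push 17
augment #2: 8→1→10→11 push 1
augment #3: 8→4→7→11 push 10
augment #4: 8→4→10→11 push 7
augment #5: 8→1→0→5→11 push 5
augment #6: 8→1→0→12→11 push 9
augment #7: 8→1→6→2→9→11 push 1
augment #8: 8→1→6→5→9→11 push 1
augment #9: 8→1→6→5→0→12→11 push 5
augment #10: 8→1→6→5→2→9→11 push 3
augment #11: 8→1→6→5→3→10→11 push 2
max flow = 61; residual-reachable set from 8 gives S-side
cut edges (S→T): {(1,0), (1,10), (6,2), (6,5), (8,4), (8,7)} total cap 61

Min-cut arcs: {(1,0), (1,10), (6,2), (6,5), (8,4), (8,7)} (total capacity 61)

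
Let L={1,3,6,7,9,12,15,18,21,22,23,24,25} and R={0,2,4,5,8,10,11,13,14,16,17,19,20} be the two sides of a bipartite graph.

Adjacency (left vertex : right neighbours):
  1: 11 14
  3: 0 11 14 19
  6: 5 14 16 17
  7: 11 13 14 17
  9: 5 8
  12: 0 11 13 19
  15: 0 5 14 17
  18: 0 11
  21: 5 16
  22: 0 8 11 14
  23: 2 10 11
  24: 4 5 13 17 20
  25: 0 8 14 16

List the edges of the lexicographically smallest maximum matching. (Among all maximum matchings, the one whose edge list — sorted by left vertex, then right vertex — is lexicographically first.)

|M| = 11 (so the lex-smallest maximum matching has 11 edges)
process left vertices in ascending order; for each, take the smallest-labelled available neighbour that still permits 11 edges overall, or leave it unmatched if none does
lex-smallest matching: {1-11, 3-0, 6-5, 7-13, 9-8, 12-19, 15-17, 21-16, 22-14, 23-2, 24-4}

Lex-smallest maximum matching: {(1,11), (3,0), (6,5), (7,13), (9,8), (12,19), (15,17), (21,16), (22,14), (23,2), (24,4)}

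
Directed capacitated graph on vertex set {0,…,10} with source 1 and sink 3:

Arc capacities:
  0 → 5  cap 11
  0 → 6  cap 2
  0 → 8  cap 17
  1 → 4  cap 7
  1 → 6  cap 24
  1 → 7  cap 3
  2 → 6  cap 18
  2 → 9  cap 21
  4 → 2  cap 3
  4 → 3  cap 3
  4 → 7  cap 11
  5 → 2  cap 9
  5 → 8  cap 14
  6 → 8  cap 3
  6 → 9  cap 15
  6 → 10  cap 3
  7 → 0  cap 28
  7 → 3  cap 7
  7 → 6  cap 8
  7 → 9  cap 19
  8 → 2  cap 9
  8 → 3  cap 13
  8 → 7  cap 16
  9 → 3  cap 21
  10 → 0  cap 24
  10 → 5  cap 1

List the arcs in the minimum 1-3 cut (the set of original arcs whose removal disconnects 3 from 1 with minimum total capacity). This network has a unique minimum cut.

Min-cut arcs: {(1,4), (1,7), (6,8), (6,9), (6,10)} (total capacity 31)

augment #1: 1→4→3 push 3
augment #2: 1→7→3 push 3
augment #3: 1→4→7→3 push 4
augment #4: 1→6→8→3 push 3
augment #5: 1→6→9→3 push 15
augment #6: 1→6→10→0→8→3 push 3
max flow = 31; residual-reachable set from 1 gives S-side
cut edges (S→T): {(1,4), (1,7), (6,8), (6,9), (6,10)} total cap 31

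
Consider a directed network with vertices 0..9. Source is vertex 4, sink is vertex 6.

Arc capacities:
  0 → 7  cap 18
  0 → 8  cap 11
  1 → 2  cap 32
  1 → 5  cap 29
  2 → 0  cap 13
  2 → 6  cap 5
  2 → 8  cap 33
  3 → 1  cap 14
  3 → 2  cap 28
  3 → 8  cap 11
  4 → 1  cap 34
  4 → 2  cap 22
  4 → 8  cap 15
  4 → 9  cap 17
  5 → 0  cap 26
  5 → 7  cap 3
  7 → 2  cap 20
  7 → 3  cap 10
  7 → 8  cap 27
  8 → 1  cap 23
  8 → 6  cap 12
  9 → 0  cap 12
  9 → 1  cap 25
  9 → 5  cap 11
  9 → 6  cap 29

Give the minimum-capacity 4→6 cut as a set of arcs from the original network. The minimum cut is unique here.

Min-cut arcs: {(2,6), (4,9), (8,6)} (total capacity 34)

augment #1: 4→2→6 push 5
augment #2: 4→8→6 push 12
augment #3: 4→9→6 push 17
max flow = 34; residual-reachable set from 4 gives S-side
cut edges (S→T): {(2,6), (4,9), (8,6)} total cap 34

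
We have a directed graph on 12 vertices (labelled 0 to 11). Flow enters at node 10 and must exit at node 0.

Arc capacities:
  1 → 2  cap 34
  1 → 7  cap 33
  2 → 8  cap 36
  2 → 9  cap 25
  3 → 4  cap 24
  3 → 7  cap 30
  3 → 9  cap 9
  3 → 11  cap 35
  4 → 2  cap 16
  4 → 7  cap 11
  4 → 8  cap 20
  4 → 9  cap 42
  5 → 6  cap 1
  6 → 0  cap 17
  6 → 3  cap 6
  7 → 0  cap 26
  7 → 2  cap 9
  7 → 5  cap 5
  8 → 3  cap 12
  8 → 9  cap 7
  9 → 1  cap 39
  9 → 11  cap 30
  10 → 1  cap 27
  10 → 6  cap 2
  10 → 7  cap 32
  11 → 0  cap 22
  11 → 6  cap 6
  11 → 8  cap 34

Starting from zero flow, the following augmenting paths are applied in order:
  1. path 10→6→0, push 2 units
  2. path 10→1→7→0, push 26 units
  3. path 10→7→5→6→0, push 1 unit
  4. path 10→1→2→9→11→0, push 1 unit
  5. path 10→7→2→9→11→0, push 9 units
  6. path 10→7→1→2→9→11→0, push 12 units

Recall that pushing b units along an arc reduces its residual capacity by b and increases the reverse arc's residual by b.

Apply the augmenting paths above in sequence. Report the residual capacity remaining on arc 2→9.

Residual capacity of (2,9): 3

after path 1 (10→6→0, push 2): res(2,9)=25
after path 2 (10→1→7→0, push 26): res(2,9)=25
after path 3 (10→7→5→6→0, push 1): res(2,9)=25
after path 4 (10→1→2→9→11→0, push 1): res(2,9)=24
after path 5 (10→7→2→9→11→0, push 9): res(2,9)=15
after path 6 (10→7→1→2→9→11→0, push 12): res(2,9)=3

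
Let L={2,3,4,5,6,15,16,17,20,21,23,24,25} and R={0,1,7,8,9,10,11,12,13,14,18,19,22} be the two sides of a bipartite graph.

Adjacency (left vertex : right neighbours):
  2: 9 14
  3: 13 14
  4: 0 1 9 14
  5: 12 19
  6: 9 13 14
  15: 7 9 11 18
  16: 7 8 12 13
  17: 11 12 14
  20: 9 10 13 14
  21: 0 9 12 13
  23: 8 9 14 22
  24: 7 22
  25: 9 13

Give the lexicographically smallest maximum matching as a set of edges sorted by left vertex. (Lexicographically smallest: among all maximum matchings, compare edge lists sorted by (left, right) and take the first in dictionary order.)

|M| = 12 (so the lex-smallest maximum matching has 12 edges)
process left vertices in ascending order; for each, take the smallest-labelled available neighbour that still permits 12 edges overall, or leave it unmatched if none does
lex-smallest matching: {2-9, 3-13, 4-0, 5-19, 6-14, 15-18, 16-7, 17-11, 20-10, 21-12, 23-8, 24-22}

Lex-smallest maximum matching: {(2,9), (3,13), (4,0), (5,19), (6,14), (15,18), (16,7), (17,11), (20,10), (21,12), (23,8), (24,22)}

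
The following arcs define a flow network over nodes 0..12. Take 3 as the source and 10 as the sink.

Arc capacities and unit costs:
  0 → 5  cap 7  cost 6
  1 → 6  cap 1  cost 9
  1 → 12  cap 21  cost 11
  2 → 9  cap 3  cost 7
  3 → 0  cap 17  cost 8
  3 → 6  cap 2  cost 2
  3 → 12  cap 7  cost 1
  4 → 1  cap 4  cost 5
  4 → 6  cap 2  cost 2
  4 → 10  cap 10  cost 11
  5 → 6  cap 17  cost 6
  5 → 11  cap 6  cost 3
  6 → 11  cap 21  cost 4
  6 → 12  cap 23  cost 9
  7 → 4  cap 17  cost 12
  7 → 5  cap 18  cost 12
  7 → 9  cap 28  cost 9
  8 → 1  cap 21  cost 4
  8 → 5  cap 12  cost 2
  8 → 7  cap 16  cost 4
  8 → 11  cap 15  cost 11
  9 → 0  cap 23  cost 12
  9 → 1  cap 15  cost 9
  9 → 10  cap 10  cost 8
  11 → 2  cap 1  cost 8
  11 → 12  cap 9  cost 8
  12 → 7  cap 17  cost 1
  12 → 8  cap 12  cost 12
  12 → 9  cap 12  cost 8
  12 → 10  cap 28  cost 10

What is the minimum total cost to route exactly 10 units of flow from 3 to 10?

Minimum cost for 10 units: 154

shortest-cost path #1: 3→12→10 push 7 @ unit cost 11 (adds 77)
shortest-cost path #2: 3→6→12→10 push 2 @ unit cost 21 (adds 42)
shortest-cost path #3: 3→0→5→11→12→10 push 1 @ unit cost 35 (adds 35)
total cost = 154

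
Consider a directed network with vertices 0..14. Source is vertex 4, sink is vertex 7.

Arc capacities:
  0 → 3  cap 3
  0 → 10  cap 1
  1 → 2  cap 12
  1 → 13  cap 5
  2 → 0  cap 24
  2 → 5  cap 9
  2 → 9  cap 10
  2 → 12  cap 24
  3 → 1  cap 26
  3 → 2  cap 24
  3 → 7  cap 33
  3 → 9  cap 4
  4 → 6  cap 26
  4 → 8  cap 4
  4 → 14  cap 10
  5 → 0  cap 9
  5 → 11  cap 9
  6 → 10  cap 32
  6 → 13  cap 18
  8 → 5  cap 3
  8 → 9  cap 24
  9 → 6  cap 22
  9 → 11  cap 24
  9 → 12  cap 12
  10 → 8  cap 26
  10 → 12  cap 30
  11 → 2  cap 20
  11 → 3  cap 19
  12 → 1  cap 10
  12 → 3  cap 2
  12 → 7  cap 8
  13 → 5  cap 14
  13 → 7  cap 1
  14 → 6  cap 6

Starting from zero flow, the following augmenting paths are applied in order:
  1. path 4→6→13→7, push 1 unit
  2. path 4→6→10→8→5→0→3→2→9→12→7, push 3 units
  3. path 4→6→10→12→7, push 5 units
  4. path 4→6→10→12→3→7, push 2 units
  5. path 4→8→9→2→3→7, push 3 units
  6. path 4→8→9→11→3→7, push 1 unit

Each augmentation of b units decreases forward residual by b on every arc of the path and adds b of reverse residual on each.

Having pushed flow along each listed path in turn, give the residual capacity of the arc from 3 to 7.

Residual capacity of (3,7): 27

after path 1 (4→6→13→7, push 1): res(3,7)=33
after path 2 (4→6→10→8→5→0→3→2→9→12→7, push 3): res(3,7)=33
after path 3 (4→6→10→12→7, push 5): res(3,7)=33
after path 4 (4→6→10→12→3→7, push 2): res(3,7)=31
after path 5 (4→8→9→2→3→7, push 3): res(3,7)=28
after path 6 (4→8→9→11→3→7, push 1): res(3,7)=27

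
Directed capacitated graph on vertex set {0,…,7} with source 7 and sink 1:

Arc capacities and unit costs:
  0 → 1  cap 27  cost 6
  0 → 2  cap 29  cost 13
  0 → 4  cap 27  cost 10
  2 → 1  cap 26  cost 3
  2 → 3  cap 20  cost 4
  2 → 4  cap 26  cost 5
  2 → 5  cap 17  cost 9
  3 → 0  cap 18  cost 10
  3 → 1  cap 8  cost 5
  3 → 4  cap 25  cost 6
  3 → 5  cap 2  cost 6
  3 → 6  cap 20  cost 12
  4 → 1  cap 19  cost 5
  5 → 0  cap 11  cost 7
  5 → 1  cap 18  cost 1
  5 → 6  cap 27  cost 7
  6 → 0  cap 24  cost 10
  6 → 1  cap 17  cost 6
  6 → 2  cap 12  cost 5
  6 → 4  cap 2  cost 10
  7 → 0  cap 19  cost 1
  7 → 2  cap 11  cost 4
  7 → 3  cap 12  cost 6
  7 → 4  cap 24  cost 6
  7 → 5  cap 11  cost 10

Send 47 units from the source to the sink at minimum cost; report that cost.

shortest-cost path #1: 7→0→1 push 19 @ unit cost 7 (adds 133)
shortest-cost path #2: 7→2→1 push 11 @ unit cost 7 (adds 77)
shortest-cost path #3: 7→3→1 push 8 @ unit cost 11 (adds 88)
shortest-cost path #4: 7→4→1 push 9 @ unit cost 11 (adds 99)
total cost = 397

Minimum cost for 47 units: 397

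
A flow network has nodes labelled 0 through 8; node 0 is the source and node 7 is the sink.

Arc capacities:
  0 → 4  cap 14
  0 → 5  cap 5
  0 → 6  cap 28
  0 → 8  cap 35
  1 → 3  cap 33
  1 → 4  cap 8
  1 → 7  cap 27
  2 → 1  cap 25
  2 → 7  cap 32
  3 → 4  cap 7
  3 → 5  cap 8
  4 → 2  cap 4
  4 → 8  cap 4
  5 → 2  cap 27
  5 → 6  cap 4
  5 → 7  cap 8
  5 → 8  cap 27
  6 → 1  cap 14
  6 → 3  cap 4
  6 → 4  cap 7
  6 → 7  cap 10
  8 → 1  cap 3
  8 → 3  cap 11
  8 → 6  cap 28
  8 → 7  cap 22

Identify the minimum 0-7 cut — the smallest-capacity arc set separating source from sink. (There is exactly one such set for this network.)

augment #1: 0→5→7 push 5
augment #2: 0→6→7 push 10
augment #3: 0→8→7 push 22
augment #4: 0→4→2→7 push 4
augment #5: 0→6→1→7 push 14
augment #6: 0→8→1→7 push 3
augment #7: 0→6→3→5→7 push 3
augment #8: 0→6→3→5→2→7 push 1
augment #9: 0→8→3→5→2→7 push 4
max flow = 66; residual-reachable set from 0 gives S-side
cut edges (S→T): {(0,5), (3,5), (4,2), (6,1), (6,7), (8,1), (8,7)} total cap 66

Min-cut arcs: {(0,5), (3,5), (4,2), (6,1), (6,7), (8,1), (8,7)} (total capacity 66)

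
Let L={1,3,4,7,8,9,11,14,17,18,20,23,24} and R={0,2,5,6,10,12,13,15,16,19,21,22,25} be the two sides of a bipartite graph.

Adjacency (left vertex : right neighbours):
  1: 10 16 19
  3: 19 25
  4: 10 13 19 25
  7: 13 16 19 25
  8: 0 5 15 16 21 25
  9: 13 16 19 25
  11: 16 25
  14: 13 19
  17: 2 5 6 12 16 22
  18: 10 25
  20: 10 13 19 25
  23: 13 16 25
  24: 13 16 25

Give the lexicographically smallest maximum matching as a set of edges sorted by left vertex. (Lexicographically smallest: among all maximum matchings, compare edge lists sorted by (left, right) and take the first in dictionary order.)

|M| = 7 (so the lex-smallest maximum matching has 7 edges)
process left vertices in ascending order; for each, take the smallest-labelled available neighbour that still permits 7 edges overall, or leave it unmatched if none does
lex-smallest matching: {1-10, 3-19, 4-13, 7-16, 8-0, 9-25, 17-2}

Lex-smallest maximum matching: {(1,10), (3,19), (4,13), (7,16), (8,0), (9,25), (17,2)}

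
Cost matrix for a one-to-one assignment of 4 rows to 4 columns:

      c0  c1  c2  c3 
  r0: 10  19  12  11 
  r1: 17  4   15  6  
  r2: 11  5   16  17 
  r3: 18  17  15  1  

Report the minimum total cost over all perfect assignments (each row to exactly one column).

Minimum assignment cost: 28

optimal assignment: row0→col2 (cost 12), row1→col1 (cost 4), row2→col0 (cost 11), row3→col3 (cost 1)
total = 12 + 4 + 11 + 1 = 28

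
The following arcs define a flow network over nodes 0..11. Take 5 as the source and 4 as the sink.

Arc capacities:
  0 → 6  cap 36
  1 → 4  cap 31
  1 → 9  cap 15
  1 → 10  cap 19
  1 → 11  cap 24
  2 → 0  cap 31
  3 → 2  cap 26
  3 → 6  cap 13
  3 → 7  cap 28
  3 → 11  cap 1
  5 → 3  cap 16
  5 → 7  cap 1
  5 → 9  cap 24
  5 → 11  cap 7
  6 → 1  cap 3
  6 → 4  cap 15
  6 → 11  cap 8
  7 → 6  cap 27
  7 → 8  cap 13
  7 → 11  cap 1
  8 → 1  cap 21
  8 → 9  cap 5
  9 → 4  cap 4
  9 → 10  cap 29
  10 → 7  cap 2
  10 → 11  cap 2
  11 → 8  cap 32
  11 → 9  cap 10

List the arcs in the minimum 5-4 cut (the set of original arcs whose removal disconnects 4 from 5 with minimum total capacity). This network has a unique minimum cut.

augment #1: 5→9→4 push 4
augment #2: 5→3→6→4 push 13
augment #3: 5→7→6→4 push 1
augment #4: 5→3→7→6→4 push 1
augment #5: 5→11→8→1→4 push 7
augment #6: 5→3→7→6→1→4 push 2
augment #7: 5→9→10→7→6→1→4 push 1
augment #8: 5→9→10→7→8→1→4 push 1
augment #9: 5→9→10→11→8→1→4 push 2
max flow = 32; residual-reachable set from 5 gives S-side
cut edges (S→T): {(5,3), (5,7), (5,11), (9,4), (10,7), (10,11)} total cap 32

Min-cut arcs: {(5,3), (5,7), (5,11), (9,4), (10,7), (10,11)} (total capacity 32)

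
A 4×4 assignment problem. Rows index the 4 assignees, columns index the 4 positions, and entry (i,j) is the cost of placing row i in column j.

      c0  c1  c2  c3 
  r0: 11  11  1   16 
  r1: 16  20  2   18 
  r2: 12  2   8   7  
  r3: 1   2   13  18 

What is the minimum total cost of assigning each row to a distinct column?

Minimum assignment cost: 21

one of 2 optimal assignments: row0→col1 (cost 11), row1→col2 (cost 2), row2→col3 (cost 7), row3→col0 (cost 1)
total = 11 + 2 + 7 + 1 = 21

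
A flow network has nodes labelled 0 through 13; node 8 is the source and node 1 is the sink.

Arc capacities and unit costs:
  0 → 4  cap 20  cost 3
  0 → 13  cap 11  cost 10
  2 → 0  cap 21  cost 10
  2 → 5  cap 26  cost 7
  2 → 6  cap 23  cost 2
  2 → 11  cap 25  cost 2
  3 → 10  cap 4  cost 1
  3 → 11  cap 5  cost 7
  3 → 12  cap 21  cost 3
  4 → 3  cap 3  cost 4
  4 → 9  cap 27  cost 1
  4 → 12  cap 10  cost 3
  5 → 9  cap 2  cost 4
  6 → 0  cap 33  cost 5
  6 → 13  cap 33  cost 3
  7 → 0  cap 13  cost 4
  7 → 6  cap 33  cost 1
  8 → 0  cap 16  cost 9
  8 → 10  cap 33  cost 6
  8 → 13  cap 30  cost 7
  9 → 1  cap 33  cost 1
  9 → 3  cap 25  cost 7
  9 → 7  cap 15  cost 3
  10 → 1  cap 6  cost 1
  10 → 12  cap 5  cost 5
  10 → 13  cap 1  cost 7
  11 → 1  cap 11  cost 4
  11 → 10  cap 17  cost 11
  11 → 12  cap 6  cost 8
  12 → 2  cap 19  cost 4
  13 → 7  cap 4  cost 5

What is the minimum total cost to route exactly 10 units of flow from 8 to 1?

shortest-cost path #1: 8→10→1 push 6 @ unit cost 7 (adds 42)
shortest-cost path #2: 8→0→4→9→1 push 4 @ unit cost 14 (adds 56)
total cost = 98

Minimum cost for 10 units: 98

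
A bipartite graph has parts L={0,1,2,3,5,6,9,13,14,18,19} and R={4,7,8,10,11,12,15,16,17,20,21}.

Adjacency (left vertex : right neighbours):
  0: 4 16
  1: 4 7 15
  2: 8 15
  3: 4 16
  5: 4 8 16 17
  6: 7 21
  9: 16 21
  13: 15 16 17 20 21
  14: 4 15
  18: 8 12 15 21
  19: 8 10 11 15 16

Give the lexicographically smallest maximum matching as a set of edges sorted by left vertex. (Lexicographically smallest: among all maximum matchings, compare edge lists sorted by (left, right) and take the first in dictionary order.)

|M| = 10 (so the lex-smallest maximum matching has 10 edges)
process left vertices in ascending order; for each, take the smallest-labelled available neighbour that still permits 10 edges overall, or leave it unmatched if none does
lex-smallest matching: {0-4, 1-7, 2-8, 3-16, 5-17, 6-21, 13-20, 14-15, 18-12, 19-10}

Lex-smallest maximum matching: {(0,4), (1,7), (2,8), (3,16), (5,17), (6,21), (13,20), (14,15), (18,12), (19,10)}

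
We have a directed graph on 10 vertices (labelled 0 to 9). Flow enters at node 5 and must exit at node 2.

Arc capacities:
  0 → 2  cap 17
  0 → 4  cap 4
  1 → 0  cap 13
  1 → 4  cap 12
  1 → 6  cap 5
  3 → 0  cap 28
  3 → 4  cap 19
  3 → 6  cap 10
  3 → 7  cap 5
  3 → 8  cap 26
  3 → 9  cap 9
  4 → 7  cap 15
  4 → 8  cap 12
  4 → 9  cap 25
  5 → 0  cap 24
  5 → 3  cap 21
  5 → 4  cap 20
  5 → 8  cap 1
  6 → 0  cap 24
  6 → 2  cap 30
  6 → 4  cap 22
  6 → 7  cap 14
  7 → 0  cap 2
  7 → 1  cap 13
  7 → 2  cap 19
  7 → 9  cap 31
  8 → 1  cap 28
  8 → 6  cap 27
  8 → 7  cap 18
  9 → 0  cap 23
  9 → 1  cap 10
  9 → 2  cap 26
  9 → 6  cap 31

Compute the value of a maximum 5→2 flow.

augment #1: 5→0→2 bottleneck 17, total now 17
augment #2: 5→3→6→2 bottleneck 10, total now 27
augment #3: 5→3→7→2 bottleneck 5, total now 32
augment #4: 5→3→9→2 bottleneck 6, total now 38
augment #5: 5→4→7→2 bottleneck 14, total now 52
augment #6: 5→4→9→2 bottleneck 6, total now 58
augment #7: 5→8→6→2 bottleneck 1, total now 59
augment #8: 5→0→4→9→2 bottleneck 4, total now 63

Maximum flow value: 63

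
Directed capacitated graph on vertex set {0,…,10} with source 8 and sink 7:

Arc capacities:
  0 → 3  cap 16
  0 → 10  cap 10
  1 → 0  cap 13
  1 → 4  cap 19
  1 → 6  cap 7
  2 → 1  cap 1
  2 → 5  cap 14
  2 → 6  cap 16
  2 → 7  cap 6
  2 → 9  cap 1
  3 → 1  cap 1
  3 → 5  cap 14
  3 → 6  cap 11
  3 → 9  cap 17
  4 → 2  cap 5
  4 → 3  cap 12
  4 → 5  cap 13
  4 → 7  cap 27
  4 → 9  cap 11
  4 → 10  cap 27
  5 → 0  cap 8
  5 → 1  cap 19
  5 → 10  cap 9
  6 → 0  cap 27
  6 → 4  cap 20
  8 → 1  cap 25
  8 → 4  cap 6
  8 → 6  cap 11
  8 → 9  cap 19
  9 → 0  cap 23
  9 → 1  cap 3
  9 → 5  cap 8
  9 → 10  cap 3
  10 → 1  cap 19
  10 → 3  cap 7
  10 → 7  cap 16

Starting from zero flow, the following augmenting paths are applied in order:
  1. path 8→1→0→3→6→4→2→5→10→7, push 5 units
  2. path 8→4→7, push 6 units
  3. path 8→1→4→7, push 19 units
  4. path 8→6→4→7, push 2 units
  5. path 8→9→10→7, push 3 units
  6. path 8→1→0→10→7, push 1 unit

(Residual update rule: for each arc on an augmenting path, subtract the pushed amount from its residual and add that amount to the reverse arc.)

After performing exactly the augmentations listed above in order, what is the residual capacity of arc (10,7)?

Residual capacity of (10,7): 7

after path 1 (8→1→0→3→6→4→2→5→10→7, push 5): res(10,7)=11
after path 2 (8→4→7, push 6): res(10,7)=11
after path 3 (8→1→4→7, push 19): res(10,7)=11
after path 4 (8→6→4→7, push 2): res(10,7)=11
after path 5 (8→9→10→7, push 3): res(10,7)=8
after path 6 (8→1→0→10→7, push 1): res(10,7)=7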